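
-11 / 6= -1.83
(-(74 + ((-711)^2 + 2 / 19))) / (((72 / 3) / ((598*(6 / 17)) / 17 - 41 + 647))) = -286143066609 / 21964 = -13027821.28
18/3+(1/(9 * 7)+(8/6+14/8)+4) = 3301/252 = 13.10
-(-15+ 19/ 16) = 221/ 16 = 13.81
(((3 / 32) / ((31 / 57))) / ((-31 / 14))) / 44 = -1197 / 676544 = -0.00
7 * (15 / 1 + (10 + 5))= 210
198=198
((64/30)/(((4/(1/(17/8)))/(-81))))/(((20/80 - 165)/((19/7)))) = 131328/392105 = 0.33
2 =2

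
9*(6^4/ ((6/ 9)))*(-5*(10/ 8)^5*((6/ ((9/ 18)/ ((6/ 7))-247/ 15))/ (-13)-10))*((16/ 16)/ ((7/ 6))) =6331877578125/ 2775136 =2281645.86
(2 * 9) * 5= 90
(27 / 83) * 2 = 54 / 83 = 0.65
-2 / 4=-1 / 2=-0.50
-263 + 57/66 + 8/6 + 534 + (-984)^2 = 63922927/66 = 968529.20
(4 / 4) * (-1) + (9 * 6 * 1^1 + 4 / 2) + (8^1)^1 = 63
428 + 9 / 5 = 2149 / 5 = 429.80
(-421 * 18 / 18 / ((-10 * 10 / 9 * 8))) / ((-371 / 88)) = -41679 / 37100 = -1.12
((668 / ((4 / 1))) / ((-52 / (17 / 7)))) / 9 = -2839 / 3276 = -0.87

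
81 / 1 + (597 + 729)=1407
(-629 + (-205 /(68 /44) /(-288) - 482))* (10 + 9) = -103306819 /4896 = -21100.25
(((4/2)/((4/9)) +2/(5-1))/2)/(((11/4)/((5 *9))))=450/11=40.91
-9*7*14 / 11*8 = -7056 / 11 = -641.45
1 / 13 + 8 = 8.08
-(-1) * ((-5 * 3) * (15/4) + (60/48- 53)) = -108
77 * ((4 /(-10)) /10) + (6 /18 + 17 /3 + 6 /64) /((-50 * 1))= -5123 /1600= -3.20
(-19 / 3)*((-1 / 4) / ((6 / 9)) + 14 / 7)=-247 / 24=-10.29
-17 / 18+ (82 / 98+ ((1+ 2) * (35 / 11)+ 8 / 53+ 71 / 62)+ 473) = 3855452141 / 7970193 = 483.73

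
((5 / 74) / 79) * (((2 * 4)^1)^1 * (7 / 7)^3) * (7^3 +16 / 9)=62060 / 26307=2.36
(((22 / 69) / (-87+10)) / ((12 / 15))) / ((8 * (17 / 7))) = -5 / 18768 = -0.00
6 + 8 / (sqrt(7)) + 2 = 8 * sqrt(7) / 7 + 8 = 11.02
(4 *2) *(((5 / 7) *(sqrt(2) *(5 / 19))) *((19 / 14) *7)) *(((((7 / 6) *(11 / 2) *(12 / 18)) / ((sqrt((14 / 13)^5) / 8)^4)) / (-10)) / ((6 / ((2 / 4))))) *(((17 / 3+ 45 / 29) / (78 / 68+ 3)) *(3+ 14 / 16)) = -627345056640192605 *sqrt(2) / 93558344746041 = -9482.85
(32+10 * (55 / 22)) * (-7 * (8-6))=-798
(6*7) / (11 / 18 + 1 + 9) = 756 / 191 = 3.96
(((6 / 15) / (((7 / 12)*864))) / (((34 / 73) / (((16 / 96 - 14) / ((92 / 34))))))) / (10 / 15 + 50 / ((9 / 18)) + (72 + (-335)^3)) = 6059 / 26148215126880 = 0.00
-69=-69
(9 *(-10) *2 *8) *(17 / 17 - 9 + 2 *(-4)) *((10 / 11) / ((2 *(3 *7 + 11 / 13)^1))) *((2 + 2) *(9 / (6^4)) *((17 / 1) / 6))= 88400 / 2343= 37.73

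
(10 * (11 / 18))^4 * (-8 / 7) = -73205000 / 45927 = -1593.94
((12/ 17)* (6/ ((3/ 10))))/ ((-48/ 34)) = -10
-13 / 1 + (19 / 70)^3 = -12.98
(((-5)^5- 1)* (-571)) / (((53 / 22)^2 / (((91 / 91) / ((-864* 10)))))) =-35996411 / 1011240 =-35.60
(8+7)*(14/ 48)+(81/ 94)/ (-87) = 47597/ 10904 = 4.37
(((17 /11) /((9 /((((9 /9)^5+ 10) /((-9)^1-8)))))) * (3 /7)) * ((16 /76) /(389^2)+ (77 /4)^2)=-17046462035 /966033264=-17.65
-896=-896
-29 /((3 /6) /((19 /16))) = -551 /8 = -68.88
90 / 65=18 / 13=1.38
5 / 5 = 1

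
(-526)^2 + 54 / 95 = 26284274 / 95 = 276676.57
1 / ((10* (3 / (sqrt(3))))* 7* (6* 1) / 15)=sqrt(3) / 84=0.02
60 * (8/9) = 160/3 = 53.33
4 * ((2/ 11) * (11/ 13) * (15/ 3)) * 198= 7920/ 13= 609.23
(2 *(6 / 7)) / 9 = 4 / 21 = 0.19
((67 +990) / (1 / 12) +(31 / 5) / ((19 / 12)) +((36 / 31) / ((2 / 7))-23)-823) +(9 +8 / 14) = 244402199 / 20615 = 11855.55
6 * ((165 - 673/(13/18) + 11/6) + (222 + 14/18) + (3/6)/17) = -2156894/663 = -3253.23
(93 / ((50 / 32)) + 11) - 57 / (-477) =280792 / 3975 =70.64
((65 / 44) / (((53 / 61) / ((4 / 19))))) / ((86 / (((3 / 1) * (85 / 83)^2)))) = 85941375 / 6562612958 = 0.01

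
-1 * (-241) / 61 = 241 / 61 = 3.95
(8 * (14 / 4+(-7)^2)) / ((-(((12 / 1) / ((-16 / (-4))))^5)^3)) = -140 / 4782969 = -0.00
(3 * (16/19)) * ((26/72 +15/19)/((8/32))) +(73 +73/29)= 2736938/31407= 87.14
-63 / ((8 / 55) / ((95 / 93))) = -109725 / 248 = -442.44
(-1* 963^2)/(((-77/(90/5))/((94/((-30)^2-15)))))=523036116/22715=23026.02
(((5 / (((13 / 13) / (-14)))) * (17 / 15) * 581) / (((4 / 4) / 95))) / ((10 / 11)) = -14450051 / 3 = -4816683.67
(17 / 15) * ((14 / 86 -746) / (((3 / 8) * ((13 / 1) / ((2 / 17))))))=-39472 / 1935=-20.40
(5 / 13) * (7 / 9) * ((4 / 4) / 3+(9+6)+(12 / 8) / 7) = 3265 / 702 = 4.65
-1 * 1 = -1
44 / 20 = 11 / 5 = 2.20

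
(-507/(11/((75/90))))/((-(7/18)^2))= 136890/539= 253.97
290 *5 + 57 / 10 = 14557 / 10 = 1455.70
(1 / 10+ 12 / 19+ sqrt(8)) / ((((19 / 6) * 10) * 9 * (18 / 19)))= 139 / 51300+ sqrt(2) / 135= 0.01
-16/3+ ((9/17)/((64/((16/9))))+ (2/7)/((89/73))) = -646171/127092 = -5.08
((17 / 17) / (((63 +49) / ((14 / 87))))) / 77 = 1 / 53592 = 0.00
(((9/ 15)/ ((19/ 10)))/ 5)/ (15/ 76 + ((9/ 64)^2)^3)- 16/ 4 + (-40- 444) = -209465177626248/ 429513558565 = -487.68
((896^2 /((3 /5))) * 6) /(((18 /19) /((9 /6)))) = 38133760 /3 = 12711253.33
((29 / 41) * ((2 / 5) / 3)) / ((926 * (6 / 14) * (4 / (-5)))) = -203 / 683388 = -0.00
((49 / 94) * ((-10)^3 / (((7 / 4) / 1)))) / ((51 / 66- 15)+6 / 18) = 132000 / 6157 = 21.44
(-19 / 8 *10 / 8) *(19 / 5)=-361 / 32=-11.28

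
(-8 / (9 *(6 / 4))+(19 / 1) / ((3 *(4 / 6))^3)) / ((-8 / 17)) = -6545 / 1728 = -3.79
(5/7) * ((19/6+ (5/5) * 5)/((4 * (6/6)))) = 35/24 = 1.46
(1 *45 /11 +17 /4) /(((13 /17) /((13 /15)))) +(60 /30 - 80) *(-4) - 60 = 172559 /660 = 261.45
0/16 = 0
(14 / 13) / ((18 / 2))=14 / 117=0.12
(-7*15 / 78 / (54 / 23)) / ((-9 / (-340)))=-68425 / 3159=-21.66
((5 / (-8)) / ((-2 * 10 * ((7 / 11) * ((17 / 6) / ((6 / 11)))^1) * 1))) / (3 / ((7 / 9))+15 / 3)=0.00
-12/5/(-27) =4/45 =0.09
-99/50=-1.98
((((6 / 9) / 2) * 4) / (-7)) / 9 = -4 / 189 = -0.02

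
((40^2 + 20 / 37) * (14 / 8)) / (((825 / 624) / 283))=1220074128 / 2035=599545.03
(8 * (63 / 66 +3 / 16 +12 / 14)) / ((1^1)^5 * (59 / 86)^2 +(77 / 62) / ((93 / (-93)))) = -94117798 / 4538765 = -20.74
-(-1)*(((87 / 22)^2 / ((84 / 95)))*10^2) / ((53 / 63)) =53929125 / 25652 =2102.34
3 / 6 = 1 / 2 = 0.50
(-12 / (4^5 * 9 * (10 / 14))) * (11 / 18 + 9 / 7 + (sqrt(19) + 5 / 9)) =-0.01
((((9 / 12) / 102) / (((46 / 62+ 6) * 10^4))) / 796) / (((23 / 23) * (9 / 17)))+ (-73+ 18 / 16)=-8609336999969 / 119782080000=-71.87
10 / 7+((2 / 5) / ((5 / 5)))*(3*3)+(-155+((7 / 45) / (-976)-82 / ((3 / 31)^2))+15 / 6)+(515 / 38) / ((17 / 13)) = -58872752317 / 6620208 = -8892.89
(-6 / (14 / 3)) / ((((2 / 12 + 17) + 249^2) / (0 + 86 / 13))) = -4644 / 33861919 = -0.00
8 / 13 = 0.62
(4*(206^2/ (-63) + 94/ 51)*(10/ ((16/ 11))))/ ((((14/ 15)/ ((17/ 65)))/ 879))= -5796871685/ 1274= -4550134.76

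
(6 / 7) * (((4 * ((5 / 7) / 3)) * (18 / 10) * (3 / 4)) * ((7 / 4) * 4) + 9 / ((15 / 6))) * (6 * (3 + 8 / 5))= 7452 / 25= 298.08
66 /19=3.47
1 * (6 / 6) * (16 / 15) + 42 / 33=386 / 165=2.34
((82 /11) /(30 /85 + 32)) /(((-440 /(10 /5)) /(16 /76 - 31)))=81549 /2528900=0.03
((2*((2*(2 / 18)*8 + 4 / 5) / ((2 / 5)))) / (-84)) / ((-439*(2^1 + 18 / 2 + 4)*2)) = 29 / 2489130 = 0.00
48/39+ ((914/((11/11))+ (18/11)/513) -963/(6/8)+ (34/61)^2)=-11175203896/30329871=-368.46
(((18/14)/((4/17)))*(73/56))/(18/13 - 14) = -145197/257152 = -0.56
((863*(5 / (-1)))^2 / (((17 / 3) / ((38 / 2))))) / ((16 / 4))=1061295825 / 68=15607291.54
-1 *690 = -690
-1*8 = -8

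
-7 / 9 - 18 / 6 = -34 / 9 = -3.78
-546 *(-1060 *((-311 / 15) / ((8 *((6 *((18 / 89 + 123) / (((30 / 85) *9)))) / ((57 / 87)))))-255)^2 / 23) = 4888012571939994143952669 / 2987145853847000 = 1636348812.91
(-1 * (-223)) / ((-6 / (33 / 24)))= -51.10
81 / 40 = 2.02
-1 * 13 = -13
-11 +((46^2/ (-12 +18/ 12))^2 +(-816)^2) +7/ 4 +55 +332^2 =1440725119/ 1764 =816737.60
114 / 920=57 / 460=0.12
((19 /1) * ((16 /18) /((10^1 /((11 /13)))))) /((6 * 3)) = 418 /5265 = 0.08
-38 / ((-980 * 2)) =19 / 980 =0.02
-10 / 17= -0.59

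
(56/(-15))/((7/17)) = -136/15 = -9.07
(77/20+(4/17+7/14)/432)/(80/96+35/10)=282869/318240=0.89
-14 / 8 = -7 / 4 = -1.75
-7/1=-7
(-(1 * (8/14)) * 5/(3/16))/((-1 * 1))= 320/21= 15.24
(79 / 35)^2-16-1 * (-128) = 143441 / 1225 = 117.09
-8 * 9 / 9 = -8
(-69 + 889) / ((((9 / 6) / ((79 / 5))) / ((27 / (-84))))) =-2776.29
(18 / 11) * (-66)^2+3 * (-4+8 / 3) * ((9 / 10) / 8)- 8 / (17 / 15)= 2420967 / 340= 7120.49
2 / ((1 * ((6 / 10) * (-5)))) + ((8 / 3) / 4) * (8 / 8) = 0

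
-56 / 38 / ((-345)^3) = 28 / 780208875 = 0.00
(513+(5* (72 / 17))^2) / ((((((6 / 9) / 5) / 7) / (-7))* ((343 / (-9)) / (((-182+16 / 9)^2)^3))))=317672247067288353.60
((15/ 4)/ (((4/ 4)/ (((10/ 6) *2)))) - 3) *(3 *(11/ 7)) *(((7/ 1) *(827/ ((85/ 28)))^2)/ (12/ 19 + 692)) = 57033523239/ 1697875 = 33591.12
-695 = -695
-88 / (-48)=11 / 6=1.83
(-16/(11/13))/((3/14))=-88.24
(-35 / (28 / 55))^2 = 4726.56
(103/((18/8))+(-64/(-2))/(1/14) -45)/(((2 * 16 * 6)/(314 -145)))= 682591/1728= 395.02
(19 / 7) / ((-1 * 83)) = -19 / 581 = -0.03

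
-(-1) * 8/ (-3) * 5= -40/ 3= -13.33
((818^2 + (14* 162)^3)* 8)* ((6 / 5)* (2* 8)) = 8960149982208 / 5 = 1792029996441.60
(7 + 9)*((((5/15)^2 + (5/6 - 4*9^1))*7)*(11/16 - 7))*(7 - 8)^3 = -446117/18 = -24784.28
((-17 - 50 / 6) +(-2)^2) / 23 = -64 / 69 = -0.93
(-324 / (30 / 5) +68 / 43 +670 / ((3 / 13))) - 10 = 366478 / 129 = 2840.91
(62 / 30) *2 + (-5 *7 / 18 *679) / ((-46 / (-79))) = -9370063 / 4140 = -2263.30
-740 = -740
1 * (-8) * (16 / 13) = -128 / 13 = -9.85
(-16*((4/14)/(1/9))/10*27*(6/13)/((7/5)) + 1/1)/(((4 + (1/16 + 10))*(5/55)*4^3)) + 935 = 535785899/573300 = 934.56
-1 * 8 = -8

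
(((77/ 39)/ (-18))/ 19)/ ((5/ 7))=-539/ 66690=-0.01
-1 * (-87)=87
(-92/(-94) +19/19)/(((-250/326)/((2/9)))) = -10106/17625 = -0.57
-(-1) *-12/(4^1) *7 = -21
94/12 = 47/6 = 7.83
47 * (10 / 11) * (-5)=-2350 / 11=-213.64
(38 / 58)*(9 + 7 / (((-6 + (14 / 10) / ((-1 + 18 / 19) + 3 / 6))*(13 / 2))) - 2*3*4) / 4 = -2.52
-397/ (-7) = 397/ 7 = 56.71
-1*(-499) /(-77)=-499 /77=-6.48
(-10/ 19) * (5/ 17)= -50/ 323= -0.15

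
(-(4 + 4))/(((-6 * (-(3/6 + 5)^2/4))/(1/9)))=-64/3267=-0.02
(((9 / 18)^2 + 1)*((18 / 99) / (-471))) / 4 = -5 / 41448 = -0.00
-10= -10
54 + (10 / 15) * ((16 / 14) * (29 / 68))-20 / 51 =6418 / 119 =53.93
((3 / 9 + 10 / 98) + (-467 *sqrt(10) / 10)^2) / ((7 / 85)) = 545015291 / 2058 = 264827.64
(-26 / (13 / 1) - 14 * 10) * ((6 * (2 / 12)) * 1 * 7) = -994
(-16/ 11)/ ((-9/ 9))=16/ 11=1.45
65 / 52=5 / 4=1.25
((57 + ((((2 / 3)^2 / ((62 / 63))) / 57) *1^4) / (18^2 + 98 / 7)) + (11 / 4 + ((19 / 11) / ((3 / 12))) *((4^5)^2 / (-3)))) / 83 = -29094.49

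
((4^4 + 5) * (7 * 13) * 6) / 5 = 142506 / 5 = 28501.20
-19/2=-9.50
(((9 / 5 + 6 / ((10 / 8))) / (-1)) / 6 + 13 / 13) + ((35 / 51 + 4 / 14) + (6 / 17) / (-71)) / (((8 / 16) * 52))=-103478 / 1647555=-0.06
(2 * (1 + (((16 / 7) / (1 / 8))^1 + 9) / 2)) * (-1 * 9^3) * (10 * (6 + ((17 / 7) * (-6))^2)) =-46611154.81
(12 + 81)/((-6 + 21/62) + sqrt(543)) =674622/654697 + 119164 * sqrt(543)/654697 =5.27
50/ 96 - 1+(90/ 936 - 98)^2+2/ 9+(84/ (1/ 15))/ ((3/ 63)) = 219297209/ 6084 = 36044.91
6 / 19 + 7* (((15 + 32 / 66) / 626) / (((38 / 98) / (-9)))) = -484503 / 130834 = -3.70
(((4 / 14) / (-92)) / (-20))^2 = 1 / 41473600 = 0.00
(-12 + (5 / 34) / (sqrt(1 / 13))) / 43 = -0.27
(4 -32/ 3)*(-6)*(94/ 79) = 3760/ 79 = 47.59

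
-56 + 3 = -53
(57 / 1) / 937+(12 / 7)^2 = 137721 / 45913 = 3.00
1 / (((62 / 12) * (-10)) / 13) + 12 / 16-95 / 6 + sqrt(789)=-28523 / 1860 + sqrt(789)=12.75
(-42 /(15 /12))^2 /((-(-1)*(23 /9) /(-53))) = -13462848 /575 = -23413.65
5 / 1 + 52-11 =46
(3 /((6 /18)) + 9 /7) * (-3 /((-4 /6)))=324 /7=46.29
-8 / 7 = -1.14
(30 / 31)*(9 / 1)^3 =21870 / 31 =705.48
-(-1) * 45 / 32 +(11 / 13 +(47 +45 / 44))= 230059 / 4576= 50.28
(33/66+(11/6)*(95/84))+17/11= 22835/5544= 4.12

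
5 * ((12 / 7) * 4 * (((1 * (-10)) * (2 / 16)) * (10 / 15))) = -200 / 7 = -28.57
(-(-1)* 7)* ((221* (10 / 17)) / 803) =910 / 803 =1.13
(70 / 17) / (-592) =-35 / 5032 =-0.01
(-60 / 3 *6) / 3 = -40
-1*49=-49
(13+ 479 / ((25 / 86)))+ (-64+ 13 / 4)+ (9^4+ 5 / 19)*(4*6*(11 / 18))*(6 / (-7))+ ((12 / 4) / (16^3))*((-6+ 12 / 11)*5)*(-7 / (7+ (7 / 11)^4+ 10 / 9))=-600583157370316083 / 7425201459200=-80884.43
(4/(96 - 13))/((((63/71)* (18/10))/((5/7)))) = 7100/329427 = 0.02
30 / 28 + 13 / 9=317 / 126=2.52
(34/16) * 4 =17/2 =8.50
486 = 486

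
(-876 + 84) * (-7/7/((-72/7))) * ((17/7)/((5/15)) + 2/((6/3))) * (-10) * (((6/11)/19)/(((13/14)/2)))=97440/247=394.49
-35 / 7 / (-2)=5 / 2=2.50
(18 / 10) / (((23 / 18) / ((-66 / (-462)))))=0.20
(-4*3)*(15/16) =-45/4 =-11.25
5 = 5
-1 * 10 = -10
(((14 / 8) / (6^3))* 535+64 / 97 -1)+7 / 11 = 4268939 / 921888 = 4.63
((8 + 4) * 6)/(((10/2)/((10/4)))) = 36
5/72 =0.07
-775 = -775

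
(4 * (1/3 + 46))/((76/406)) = 56434/57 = 990.07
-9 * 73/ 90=-73/ 10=-7.30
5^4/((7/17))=10625/7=1517.86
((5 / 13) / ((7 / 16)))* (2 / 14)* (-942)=-118.30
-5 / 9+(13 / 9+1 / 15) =43 / 45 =0.96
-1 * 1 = -1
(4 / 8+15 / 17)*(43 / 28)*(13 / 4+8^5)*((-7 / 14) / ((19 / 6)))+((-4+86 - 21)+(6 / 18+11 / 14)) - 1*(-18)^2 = -2441147897 / 217056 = -11246.63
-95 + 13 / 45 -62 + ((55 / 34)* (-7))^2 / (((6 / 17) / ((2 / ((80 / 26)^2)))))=-15660289 / 195840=-79.96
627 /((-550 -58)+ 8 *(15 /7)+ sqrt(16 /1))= -4389 /4108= -1.07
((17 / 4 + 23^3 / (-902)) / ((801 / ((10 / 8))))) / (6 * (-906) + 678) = 83335 / 27501316128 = 0.00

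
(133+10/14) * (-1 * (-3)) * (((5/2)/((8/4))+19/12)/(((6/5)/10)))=66300/7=9471.43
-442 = -442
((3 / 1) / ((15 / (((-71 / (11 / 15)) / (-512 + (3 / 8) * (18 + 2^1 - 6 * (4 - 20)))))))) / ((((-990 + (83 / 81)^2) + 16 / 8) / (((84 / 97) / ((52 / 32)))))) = -1878230592 / 84161323236133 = -0.00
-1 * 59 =-59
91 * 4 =364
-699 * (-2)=1398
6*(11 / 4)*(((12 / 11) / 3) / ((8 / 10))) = 15 / 2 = 7.50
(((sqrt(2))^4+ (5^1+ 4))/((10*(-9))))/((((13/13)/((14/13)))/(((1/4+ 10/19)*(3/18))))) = -0.02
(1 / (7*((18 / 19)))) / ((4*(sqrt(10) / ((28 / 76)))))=0.00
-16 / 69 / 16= -1 / 69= -0.01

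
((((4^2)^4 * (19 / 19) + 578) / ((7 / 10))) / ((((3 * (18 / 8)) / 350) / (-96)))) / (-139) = 470144000 / 139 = 3382330.94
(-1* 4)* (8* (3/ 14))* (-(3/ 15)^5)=48/ 21875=0.00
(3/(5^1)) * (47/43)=141/215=0.66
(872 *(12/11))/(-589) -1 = -16943/6479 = -2.62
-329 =-329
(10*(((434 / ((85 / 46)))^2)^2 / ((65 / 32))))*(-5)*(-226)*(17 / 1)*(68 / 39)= 9190489627453212983296 / 18315375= 501790961279974.50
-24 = -24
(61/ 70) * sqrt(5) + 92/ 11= 61 * sqrt(5)/ 70 + 92/ 11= 10.31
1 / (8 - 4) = 1 / 4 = 0.25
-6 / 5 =-1.20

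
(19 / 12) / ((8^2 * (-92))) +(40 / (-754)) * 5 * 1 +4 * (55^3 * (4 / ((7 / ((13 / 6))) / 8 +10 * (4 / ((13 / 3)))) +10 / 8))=1643206178528193 / 1482810368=1108170.14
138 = 138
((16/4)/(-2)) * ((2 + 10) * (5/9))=-40/3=-13.33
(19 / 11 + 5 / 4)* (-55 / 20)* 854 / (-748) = 55937 / 5984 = 9.35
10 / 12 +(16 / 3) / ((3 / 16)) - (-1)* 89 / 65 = 35857 / 1170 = 30.65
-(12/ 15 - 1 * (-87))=-439/ 5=-87.80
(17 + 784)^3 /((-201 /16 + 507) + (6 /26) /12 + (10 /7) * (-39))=748271015856 /638809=1171353.28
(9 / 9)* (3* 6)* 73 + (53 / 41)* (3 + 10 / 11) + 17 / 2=1197453 / 902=1327.55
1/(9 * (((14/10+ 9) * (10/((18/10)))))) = 1/520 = 0.00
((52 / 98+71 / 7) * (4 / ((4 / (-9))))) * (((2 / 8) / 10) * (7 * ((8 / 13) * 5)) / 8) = -6.47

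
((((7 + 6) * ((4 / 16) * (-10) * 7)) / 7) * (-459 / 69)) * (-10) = -49725 / 23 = -2161.96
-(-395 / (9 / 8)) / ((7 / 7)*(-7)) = -3160 / 63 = -50.16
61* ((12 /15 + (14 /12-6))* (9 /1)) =-22143 /10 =-2214.30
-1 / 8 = -0.12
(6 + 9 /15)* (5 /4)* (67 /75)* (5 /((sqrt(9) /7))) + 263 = 20939 /60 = 348.98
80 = 80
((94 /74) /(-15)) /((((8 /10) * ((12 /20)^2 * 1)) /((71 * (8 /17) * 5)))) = -834250 /16983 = -49.12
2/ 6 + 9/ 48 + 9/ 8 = 79/ 48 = 1.65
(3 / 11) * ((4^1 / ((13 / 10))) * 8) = 960 / 143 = 6.71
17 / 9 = 1.89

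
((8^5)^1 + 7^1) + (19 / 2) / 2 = 131119 / 4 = 32779.75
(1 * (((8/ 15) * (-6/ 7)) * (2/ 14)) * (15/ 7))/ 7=-48/ 2401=-0.02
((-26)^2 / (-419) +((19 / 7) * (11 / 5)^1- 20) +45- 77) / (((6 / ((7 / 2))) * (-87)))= 698669 / 2187180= 0.32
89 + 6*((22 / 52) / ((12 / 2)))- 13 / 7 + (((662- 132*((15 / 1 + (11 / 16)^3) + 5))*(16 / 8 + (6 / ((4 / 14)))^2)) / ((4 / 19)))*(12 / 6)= -1585030572577 / 186368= -8504842.96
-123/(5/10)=-246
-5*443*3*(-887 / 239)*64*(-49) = -18483944640 / 239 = -77338680.50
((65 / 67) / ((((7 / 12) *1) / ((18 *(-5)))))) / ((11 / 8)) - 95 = -1051705 / 5159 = -203.86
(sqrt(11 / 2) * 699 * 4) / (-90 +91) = 1398 * sqrt(22) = 6557.20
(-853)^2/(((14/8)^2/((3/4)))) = 8731308/49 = 178189.96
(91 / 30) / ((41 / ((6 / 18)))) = 91 / 3690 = 0.02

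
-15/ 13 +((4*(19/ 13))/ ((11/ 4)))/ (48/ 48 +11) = -419/ 429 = -0.98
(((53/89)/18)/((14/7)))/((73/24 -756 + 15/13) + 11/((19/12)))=-26182/1178941971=-0.00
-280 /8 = -35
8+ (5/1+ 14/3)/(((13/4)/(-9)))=-244/13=-18.77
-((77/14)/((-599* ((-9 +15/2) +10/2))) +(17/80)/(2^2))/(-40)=67761/53670400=0.00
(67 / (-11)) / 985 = -67 / 10835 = -0.01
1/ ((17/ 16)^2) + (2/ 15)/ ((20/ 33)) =15979/ 14450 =1.11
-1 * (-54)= 54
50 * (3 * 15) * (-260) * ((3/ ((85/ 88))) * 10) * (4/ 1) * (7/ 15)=-576576000/ 17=-33916235.29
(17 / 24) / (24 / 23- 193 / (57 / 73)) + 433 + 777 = 3123525291 / 2581432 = 1210.00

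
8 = 8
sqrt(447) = 21.14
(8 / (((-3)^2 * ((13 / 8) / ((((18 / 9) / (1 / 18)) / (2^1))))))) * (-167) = -21376 / 13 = -1644.31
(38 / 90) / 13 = 19 / 585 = 0.03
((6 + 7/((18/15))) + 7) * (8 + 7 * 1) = 565/2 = 282.50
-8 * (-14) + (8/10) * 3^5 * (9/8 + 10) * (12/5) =132562/25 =5302.48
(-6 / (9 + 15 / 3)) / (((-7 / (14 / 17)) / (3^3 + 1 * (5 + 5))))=222 / 119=1.87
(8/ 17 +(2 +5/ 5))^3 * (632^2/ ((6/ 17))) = 41016650848/ 867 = 47308709.17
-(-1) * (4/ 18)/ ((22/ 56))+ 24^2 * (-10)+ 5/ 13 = -7411897/ 1287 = -5759.05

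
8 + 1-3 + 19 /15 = 7.27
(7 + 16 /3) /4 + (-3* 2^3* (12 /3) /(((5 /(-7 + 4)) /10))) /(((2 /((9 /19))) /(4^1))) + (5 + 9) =128311 /228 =562.77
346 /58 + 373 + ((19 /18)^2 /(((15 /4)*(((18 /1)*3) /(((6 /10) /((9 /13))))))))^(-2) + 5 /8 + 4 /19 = 226644524818873 /5109625768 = 44356.38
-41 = -41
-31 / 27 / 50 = -31 / 1350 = -0.02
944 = 944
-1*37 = -37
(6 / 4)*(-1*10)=-15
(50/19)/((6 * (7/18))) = 150/133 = 1.13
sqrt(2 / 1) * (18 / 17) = 18 * sqrt(2) / 17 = 1.50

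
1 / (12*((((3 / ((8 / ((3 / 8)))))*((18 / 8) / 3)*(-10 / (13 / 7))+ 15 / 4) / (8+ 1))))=416 / 1765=0.24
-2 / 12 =-1 / 6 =-0.17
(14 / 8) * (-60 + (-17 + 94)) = 119 / 4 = 29.75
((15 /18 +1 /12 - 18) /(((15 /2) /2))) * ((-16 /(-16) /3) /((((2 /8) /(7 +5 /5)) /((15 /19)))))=-6560 /171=-38.36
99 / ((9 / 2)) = 22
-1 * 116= -116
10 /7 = 1.43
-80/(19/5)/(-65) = 80/247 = 0.32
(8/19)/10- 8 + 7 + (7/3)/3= -154/855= -0.18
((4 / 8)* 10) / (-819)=-5 / 819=-0.01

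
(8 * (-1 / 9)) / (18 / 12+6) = -16 / 135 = -0.12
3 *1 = 3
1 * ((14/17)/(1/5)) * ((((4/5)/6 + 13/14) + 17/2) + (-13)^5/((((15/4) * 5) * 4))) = -1729354/85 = -20345.34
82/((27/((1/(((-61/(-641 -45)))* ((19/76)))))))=136.62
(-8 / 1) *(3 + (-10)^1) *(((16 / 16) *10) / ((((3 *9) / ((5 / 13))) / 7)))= 19600 / 351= 55.84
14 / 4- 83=-159 / 2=-79.50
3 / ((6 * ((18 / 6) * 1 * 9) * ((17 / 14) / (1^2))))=7 / 459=0.02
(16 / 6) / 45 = 8 / 135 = 0.06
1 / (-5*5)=-1 / 25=-0.04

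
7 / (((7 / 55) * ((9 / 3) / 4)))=220 / 3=73.33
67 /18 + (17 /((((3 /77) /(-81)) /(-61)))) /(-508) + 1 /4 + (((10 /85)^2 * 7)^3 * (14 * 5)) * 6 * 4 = -233870843358077 /55178482734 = -4238.44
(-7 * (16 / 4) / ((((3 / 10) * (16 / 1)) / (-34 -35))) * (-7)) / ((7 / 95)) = -76475 / 2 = -38237.50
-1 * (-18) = 18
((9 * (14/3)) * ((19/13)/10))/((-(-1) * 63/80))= 304/39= 7.79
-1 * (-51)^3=132651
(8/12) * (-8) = -16/3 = -5.33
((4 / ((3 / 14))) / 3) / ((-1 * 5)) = -56 / 45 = -1.24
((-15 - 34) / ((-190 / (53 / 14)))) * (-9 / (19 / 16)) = -13356 / 1805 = -7.40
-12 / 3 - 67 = -71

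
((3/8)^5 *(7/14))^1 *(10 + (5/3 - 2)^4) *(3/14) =7299/917504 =0.01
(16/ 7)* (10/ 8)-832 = -5804/ 7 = -829.14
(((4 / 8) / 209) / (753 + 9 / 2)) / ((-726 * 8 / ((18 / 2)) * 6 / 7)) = -7 / 1226010720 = -0.00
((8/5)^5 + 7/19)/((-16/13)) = -8378071/950000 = -8.82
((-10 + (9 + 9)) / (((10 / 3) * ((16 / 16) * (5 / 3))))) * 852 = 30672 / 25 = 1226.88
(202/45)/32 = 101/720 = 0.14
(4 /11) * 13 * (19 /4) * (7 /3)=1729 /33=52.39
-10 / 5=-2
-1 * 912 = -912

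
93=93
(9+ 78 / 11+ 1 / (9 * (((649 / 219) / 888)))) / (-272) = -32051 / 176528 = -0.18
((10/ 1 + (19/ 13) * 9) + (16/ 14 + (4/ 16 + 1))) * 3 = 27897/ 364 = 76.64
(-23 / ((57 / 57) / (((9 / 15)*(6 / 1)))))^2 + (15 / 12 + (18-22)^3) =679309 / 100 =6793.09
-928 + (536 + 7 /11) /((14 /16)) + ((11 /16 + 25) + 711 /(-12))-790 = -1402341 /1232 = -1138.26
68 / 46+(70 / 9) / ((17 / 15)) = 9784 / 1173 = 8.34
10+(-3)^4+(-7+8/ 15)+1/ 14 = 17767/ 210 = 84.60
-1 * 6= -6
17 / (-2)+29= 41 / 2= 20.50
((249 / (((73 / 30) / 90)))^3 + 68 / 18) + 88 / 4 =2734839495693251944 / 3501153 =781125388034.53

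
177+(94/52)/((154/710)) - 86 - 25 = 74.33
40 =40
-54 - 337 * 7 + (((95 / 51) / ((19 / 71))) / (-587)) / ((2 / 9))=-48159719 / 19958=-2413.05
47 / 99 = 0.47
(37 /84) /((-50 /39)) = -481 /1400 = -0.34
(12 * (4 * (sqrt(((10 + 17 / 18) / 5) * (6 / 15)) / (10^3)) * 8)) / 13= 16 * sqrt(197) / 8125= 0.03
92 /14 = 46 /7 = 6.57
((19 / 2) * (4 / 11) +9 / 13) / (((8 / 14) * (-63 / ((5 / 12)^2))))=-14825 / 741312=-0.02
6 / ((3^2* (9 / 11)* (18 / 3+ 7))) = 22 / 351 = 0.06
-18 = -18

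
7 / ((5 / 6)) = 42 / 5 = 8.40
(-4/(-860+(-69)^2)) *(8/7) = -0.00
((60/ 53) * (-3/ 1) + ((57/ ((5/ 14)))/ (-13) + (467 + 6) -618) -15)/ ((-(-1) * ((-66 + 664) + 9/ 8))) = -4841552/ 16511885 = -0.29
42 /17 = 2.47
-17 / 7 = -2.43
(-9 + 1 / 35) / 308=-157 / 5390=-0.03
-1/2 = -0.50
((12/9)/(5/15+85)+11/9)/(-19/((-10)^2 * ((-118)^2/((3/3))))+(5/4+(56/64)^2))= 62048825/101035341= 0.61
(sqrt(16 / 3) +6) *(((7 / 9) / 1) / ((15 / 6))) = 2.59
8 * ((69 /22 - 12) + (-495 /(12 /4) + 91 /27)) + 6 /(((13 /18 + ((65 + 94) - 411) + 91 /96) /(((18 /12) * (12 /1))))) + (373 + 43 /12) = -987.79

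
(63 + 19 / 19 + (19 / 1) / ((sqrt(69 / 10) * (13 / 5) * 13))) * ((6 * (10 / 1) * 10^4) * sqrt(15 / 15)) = 19000000 * sqrt(690) / 3887 + 38400000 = 38528399.58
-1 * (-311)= 311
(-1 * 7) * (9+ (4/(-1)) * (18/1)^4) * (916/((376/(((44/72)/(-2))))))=-822667615/376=-2187945.78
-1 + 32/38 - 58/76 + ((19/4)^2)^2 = 508.15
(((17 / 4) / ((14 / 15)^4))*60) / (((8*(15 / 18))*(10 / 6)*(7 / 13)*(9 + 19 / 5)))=302079375 / 68841472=4.39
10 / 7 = 1.43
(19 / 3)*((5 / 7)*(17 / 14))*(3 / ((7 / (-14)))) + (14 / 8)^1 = -6117 / 196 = -31.21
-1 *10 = -10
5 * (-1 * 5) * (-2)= 50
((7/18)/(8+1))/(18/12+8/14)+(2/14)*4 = 9739/16443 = 0.59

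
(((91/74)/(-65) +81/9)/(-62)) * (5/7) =-3323/32116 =-0.10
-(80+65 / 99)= -7985 / 99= -80.66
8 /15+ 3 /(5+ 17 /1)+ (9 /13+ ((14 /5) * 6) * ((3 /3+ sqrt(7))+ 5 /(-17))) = 192839 /14586+ 84 * sqrt(7) /5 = 57.67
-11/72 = -0.15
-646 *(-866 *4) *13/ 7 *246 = 7156305312/ 7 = 1022329330.29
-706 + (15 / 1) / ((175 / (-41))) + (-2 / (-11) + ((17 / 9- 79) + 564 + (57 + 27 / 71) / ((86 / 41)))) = -2063765246 / 10578645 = -195.09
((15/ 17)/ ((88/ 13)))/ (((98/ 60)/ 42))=8775/ 2618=3.35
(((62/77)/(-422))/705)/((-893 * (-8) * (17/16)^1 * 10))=-31/869426117175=-0.00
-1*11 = -11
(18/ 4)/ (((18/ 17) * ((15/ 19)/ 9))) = 969/ 20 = 48.45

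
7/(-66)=-7/66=-0.11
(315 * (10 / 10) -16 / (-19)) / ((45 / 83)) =498083 / 855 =582.55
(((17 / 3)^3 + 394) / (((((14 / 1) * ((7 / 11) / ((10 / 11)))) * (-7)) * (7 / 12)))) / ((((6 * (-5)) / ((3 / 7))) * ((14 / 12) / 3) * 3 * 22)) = 31102 / 3882417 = 0.01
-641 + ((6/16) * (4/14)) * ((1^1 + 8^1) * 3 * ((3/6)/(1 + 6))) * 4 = -62737/98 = -640.17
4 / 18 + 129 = 1163 / 9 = 129.22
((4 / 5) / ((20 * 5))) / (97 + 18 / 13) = 13 / 159875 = 0.00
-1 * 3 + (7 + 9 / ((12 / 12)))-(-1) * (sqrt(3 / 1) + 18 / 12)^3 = 39 * sqrt(3) / 4 + 239 / 8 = 46.76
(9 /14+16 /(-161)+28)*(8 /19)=5252 /437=12.02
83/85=0.98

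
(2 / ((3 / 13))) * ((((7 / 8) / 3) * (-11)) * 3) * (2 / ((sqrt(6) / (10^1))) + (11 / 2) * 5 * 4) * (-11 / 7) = 7865 * sqrt(6) / 18 + 86515 / 6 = 15489.46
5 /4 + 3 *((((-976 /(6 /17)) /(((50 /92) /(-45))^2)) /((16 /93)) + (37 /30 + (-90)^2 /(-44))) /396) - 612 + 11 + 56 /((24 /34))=-181939266461 /217800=-835350.17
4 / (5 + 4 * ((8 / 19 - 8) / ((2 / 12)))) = -76 / 3361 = -0.02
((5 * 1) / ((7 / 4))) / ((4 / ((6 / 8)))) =0.54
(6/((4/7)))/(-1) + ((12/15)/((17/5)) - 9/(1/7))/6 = -1069/51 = -20.96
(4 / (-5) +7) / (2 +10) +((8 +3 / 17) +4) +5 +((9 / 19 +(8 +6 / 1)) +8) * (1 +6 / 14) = 965093 / 19380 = 49.80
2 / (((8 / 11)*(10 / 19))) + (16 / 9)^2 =27169 / 3240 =8.39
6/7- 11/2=-65/14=-4.64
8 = 8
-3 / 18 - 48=-289 / 6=-48.17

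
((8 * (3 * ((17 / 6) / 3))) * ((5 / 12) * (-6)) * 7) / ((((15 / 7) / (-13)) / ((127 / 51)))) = 161798 / 27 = 5992.52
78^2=6084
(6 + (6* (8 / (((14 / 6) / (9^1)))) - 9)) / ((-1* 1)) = -1275 / 7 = -182.14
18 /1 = 18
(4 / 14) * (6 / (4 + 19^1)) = 12 / 161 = 0.07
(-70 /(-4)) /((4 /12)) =52.50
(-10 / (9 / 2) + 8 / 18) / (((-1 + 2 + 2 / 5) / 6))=-160 / 21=-7.62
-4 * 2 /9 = -8 /9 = -0.89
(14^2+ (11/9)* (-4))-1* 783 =-591.89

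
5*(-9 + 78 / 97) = -3975 / 97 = -40.98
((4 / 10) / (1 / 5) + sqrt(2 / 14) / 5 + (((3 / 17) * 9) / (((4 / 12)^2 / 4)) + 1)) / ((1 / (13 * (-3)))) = -39897 / 17-39 * sqrt(7) / 35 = -2349.83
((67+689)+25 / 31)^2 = 550418521 / 961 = 572756.01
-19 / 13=-1.46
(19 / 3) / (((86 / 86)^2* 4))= 1.58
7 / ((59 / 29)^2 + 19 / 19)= 5887 / 4322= 1.36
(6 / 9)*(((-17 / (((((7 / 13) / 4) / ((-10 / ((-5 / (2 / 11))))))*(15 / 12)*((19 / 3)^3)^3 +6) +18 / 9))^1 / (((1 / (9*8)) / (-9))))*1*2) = 240534448128 / 124234894654963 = 0.00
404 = 404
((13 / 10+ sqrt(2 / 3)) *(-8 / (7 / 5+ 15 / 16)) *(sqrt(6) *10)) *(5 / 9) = -41600 *sqrt(6) / 1683 - 64000 / 1683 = -98.57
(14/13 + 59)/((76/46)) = 17963/494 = 36.36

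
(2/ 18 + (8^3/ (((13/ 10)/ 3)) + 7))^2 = 19341021184/ 13689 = 1412887.81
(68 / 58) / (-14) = -17 / 203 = -0.08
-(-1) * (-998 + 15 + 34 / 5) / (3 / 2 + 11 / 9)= -87858 / 245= -358.60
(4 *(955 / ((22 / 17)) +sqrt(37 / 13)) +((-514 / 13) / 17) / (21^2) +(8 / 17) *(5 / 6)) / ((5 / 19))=76 *sqrt(481) / 65 +3537323252 / 315315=11244.02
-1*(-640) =640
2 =2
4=4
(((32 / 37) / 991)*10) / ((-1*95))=-64 / 696673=-0.00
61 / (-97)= -0.63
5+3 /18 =31 /6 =5.17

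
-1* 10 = -10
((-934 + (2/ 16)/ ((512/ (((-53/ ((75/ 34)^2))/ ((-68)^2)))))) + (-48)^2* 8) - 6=1612062719947/ 92160000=17492.00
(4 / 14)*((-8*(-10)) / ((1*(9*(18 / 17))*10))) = 136 / 567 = 0.24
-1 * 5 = -5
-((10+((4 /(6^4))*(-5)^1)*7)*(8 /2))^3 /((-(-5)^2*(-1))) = -1316873605 /531441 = -2477.93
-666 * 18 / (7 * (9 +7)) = -2997 / 28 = -107.04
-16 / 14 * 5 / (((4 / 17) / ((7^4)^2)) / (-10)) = 1400023100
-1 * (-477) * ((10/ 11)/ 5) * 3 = 2862/ 11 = 260.18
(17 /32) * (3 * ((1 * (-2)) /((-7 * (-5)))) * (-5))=51 /112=0.46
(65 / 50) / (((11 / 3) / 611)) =23829 / 110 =216.63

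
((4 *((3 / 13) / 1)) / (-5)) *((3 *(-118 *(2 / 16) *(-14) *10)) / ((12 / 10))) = -12390 / 13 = -953.08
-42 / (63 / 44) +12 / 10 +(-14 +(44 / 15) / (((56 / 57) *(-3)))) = -3019 / 70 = -43.13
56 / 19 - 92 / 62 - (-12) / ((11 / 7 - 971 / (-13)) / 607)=99099349 / 1021915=96.97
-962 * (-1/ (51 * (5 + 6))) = 962/ 561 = 1.71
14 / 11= 1.27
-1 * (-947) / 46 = 947 / 46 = 20.59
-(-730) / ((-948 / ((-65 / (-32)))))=-23725 / 15168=-1.56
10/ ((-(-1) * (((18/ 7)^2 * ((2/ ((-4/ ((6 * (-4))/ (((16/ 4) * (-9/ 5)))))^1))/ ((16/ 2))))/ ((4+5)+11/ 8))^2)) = 16540489/ 29160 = 567.23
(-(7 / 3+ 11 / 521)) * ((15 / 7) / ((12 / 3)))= -4600 / 3647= -1.26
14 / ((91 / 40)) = 80 / 13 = 6.15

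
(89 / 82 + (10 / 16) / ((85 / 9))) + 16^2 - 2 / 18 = 12899317 / 50184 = 257.04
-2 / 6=-1 / 3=-0.33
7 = 7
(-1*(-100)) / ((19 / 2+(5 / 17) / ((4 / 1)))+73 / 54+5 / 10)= 183600 / 20977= 8.75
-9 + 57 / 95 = -42 / 5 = -8.40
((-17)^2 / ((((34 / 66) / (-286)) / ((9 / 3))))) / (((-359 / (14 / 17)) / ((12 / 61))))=4756752 / 21899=217.21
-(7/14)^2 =-1/4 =-0.25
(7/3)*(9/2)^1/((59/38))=399/59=6.76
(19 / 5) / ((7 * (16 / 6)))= 57 / 280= 0.20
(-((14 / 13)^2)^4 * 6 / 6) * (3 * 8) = -35418937344 / 815730721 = -43.42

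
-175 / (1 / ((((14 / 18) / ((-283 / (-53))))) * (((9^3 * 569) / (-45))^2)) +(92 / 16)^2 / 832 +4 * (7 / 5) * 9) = -1019946360730752000 / 293976159343179431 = -3.47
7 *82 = 574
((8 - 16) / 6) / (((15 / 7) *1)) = -28 / 45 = -0.62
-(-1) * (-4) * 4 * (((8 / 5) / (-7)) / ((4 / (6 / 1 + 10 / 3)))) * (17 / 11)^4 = 10690688 / 219615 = 48.68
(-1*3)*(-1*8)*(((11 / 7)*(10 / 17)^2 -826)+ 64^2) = 158791440 / 2023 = 78493.05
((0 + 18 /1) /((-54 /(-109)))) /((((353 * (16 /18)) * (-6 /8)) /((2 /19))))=-109 /6707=-0.02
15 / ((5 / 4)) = 12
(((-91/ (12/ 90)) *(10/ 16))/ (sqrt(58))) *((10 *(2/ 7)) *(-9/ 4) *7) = 2520.47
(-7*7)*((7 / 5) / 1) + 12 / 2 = -313 / 5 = -62.60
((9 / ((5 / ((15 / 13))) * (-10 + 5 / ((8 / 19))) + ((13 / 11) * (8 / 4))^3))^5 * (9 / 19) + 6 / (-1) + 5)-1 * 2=-34376559031806559736163809163 / 11483100904010912777491245017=-2.99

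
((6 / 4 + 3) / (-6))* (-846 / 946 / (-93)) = -423 / 58652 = -0.01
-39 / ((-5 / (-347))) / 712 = -3.80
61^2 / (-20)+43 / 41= -151701 / 820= -185.00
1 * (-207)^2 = 42849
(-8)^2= 64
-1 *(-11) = 11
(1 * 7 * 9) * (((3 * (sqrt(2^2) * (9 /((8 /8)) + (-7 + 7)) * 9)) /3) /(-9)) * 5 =-5670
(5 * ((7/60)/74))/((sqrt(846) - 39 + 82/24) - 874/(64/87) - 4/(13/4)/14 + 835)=-8653647548/424388375114845 - 66777984 * sqrt(94)/424388375114845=-0.00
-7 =-7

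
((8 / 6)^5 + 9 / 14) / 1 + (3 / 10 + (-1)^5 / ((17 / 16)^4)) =3105763859 / 710346105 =4.37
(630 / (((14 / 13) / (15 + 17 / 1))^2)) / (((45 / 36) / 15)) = 46725120 / 7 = 6675017.14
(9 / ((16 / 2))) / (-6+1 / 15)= -135 / 712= -0.19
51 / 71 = 0.72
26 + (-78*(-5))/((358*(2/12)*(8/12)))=6409/179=35.80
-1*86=-86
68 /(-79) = -68 /79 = -0.86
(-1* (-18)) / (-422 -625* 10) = -3 / 1112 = -0.00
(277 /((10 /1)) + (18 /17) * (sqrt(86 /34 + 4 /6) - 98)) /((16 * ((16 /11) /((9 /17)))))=-1280169 /739840 + 297 * sqrt(8313) /628864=-1.69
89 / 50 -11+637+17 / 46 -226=231236 / 575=402.15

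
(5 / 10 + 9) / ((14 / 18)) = 171 / 14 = 12.21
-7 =-7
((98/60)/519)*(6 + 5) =539/15570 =0.03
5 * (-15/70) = -15/14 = -1.07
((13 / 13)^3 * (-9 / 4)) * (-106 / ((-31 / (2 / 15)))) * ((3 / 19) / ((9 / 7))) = -371 / 2945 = -0.13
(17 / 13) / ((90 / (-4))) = -34 / 585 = -0.06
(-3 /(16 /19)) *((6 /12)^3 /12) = -19 /512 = -0.04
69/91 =0.76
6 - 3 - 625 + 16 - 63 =-669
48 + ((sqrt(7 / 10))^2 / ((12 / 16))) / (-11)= 7906 / 165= 47.92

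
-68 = -68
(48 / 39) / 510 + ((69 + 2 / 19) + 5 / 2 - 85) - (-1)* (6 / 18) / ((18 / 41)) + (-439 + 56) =-395.63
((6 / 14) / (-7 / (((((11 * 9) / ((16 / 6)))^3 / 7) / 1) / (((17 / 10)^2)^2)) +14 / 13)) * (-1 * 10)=-3192890146875 / 796357263401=-4.01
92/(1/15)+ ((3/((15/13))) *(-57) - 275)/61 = 418784/305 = 1373.06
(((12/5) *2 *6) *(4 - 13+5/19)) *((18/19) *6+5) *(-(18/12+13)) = 70361424/1805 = 38981.40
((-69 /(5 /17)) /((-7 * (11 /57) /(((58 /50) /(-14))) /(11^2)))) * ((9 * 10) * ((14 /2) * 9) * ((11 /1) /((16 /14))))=-19003835169 /200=-95019175.84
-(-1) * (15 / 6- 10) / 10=-0.75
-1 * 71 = -71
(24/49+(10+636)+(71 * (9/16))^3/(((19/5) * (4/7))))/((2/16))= 457334093773/1906688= 239857.85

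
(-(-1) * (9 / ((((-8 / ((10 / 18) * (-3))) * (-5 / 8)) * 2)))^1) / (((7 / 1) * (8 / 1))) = -3 / 112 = -0.03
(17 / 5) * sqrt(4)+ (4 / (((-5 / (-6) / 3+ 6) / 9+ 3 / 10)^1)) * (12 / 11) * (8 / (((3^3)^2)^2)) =82612538 / 12148785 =6.80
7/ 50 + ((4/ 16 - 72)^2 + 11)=2063681/ 400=5159.20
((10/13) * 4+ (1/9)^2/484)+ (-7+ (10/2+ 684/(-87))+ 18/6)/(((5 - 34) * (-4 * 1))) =646739153/214308666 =3.02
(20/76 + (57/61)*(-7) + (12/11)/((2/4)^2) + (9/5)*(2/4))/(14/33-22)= 387897/8252080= 0.05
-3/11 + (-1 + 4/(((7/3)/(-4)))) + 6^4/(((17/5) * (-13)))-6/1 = -43.45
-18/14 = -9/7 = -1.29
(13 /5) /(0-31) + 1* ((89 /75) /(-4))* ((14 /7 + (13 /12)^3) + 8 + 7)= -88457747 /16070400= -5.50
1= 1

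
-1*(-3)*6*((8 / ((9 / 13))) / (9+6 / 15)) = 1040 / 47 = 22.13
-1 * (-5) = 5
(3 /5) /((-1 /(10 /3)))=-2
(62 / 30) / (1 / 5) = 31 / 3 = 10.33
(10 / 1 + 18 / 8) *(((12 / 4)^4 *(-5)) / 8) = -19845 / 32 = -620.16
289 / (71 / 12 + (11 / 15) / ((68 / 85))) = 1734 / 41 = 42.29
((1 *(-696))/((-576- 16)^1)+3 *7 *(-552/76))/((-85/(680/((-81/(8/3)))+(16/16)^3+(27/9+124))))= 910212256/4840155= 188.05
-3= -3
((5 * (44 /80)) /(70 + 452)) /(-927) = -11 /1935576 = -0.00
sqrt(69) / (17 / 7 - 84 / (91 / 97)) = -91*sqrt(69) / 7927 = -0.10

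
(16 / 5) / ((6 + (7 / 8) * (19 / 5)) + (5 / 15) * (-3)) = 0.38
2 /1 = 2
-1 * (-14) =14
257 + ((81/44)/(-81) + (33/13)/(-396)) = 220481/858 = 256.97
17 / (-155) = -17 / 155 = -0.11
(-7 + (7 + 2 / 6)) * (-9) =-3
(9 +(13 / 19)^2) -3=6.47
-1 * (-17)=17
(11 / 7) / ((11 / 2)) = 2 / 7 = 0.29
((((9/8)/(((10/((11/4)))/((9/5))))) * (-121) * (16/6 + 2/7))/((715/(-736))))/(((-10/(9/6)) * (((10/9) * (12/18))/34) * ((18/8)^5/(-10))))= 375460096/1535625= 244.50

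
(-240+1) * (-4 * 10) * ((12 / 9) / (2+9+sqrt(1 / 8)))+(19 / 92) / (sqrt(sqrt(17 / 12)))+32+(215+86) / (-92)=-76480 * sqrt(2) / 2901+19 * 17^(3 / 4) * sqrt(2) * 3^(1 / 4) / 1564+317258383 / 266892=1151.62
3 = 3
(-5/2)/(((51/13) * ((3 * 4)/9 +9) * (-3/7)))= 455/3162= 0.14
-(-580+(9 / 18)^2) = 2319 / 4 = 579.75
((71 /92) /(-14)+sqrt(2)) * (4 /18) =-71 /5796+2 * sqrt(2) /9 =0.30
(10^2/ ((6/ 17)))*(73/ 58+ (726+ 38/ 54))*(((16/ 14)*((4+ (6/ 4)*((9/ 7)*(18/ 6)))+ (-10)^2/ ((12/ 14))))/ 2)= 5146309342150/ 345303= 14903749.29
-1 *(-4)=4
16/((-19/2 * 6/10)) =-160/57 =-2.81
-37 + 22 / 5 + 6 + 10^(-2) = -2659 / 100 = -26.59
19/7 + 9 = 82/7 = 11.71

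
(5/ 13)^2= 25/ 169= 0.15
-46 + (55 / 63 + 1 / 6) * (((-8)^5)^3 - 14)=-2304576371822311 / 63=-36580577330512.87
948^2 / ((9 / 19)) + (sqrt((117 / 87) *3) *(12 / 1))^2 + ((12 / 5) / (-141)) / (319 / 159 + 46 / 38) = 62845399329742 / 33114085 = 1897844.96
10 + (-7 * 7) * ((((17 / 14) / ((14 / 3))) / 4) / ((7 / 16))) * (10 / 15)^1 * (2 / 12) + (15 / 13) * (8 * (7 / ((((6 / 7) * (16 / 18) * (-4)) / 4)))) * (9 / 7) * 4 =-116561 / 273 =-426.96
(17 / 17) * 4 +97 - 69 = 32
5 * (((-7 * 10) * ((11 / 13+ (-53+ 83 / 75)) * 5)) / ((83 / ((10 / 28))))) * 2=2488550 / 3237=768.78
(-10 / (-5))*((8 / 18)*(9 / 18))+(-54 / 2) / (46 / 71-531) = 167873 / 338895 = 0.50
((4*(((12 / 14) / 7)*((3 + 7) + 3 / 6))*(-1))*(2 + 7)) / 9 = -36 / 7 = -5.14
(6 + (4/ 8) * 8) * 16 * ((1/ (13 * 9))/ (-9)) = -160/ 1053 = -0.15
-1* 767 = -767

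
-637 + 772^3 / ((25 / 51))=23465066123 / 25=938602644.92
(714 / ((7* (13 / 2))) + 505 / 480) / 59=20897 / 73632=0.28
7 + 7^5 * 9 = 151270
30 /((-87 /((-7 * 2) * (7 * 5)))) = 4900 /29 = 168.97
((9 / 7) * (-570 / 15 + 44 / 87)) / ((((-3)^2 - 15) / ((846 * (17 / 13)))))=3351006 / 377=8888.61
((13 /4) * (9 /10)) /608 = 117 /24320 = 0.00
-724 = -724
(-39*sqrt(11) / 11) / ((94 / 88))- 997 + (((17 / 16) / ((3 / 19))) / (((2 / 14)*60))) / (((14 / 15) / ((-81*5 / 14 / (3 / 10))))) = -1089.12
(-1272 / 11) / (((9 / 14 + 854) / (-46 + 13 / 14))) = 802632 / 131615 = 6.10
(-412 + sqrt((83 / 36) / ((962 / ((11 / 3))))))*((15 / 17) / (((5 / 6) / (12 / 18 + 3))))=-27192 / 17 + 11*sqrt(2634918) / 49062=-1599.17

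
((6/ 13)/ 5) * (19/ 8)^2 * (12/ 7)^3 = 58482/ 22295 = 2.62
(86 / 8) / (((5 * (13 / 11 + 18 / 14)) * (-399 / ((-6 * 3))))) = 0.04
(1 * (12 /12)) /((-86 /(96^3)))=-10287.63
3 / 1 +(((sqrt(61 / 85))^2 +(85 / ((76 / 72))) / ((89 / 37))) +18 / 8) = 22678439 / 574940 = 39.44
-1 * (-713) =713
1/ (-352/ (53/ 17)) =-53/ 5984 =-0.01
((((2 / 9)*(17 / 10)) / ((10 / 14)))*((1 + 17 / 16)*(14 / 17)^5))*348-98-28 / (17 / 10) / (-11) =1086142778 / 22968275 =47.29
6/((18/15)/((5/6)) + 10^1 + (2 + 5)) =150/461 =0.33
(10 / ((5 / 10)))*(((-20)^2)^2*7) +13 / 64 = 1433600013 / 64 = 22400000.20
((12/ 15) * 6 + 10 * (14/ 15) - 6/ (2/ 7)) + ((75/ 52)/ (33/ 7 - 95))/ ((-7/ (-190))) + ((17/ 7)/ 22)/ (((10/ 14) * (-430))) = -4255721923/ 582925200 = -7.30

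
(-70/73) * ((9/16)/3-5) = 2695/584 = 4.61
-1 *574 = -574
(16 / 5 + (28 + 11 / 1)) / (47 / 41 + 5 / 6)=51906 / 2435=21.32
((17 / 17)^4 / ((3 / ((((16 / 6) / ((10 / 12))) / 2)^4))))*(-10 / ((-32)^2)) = -8 / 375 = -0.02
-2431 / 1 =-2431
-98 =-98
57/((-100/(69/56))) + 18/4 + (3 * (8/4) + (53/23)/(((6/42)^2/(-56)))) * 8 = -6508682059/128800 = -50533.25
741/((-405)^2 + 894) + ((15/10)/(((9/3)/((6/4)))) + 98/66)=2.24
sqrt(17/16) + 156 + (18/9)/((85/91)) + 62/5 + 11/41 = sqrt(17)/4 + 595271/3485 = 171.84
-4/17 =-0.24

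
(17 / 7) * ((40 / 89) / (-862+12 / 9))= -0.00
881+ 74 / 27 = 23861 / 27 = 883.74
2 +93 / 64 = 221 / 64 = 3.45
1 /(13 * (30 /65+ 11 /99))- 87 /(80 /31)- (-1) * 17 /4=-157199 /5360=-29.33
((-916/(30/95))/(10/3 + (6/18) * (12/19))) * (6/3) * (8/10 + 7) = -6448182/505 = -12768.68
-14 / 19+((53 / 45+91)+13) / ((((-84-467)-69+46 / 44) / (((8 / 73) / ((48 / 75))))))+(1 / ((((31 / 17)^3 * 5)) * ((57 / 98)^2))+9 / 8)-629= -2418991715781847589 / 3848567267012760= -628.54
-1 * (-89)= 89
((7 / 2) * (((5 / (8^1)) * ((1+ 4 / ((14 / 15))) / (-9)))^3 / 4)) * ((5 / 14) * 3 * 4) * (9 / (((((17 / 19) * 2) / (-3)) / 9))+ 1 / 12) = 17886840625 / 710664192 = 25.17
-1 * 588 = -588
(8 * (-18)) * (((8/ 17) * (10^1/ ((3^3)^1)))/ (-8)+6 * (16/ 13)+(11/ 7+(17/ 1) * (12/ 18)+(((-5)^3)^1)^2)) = -10455794912/ 4641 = -2252918.53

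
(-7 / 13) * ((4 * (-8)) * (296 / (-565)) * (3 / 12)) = -16576 / 7345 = -2.26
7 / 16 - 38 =-601 / 16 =-37.56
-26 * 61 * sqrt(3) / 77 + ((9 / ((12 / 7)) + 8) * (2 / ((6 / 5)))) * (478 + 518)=21995 -1586 * sqrt(3) / 77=21959.32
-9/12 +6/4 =3/4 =0.75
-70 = -70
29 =29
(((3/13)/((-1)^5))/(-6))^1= 1/26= 0.04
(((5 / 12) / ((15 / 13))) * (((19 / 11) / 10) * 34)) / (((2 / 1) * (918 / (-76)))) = -4693 / 53460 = -0.09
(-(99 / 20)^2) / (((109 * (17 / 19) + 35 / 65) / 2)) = -73359 / 146800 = -0.50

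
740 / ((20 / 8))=296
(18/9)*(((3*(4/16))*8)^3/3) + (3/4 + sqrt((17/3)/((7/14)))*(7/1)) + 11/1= 7*sqrt(102)/3 + 623/4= 179.32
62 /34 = 31 /17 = 1.82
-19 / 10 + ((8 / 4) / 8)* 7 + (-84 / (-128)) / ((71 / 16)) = -0.00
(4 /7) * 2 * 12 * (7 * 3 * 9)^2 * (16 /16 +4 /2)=1469664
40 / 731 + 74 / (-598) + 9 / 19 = 1680468 / 4152811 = 0.40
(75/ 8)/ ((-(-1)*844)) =75/ 6752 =0.01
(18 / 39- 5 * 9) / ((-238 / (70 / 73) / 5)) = 14475 / 16133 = 0.90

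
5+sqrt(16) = 9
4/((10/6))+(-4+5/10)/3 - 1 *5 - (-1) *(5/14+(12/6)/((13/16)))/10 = -19027/5460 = -3.48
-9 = -9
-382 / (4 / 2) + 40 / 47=-8937 / 47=-190.15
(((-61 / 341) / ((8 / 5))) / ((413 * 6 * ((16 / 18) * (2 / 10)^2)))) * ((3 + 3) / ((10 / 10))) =-68625 / 9013312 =-0.01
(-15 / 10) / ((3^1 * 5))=-1 / 10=-0.10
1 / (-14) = -1 / 14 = -0.07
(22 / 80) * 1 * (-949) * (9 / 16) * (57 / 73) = -114.62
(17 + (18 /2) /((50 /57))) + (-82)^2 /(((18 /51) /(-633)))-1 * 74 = -602977037 /50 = -12059540.74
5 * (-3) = -15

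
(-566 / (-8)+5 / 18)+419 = 17641 / 36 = 490.03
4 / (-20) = -1 / 5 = -0.20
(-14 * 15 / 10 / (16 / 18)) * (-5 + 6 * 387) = -437913 / 8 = -54739.12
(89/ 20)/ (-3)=-89/ 60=-1.48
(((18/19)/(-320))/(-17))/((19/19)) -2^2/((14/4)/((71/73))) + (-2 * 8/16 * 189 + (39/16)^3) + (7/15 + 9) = -1685030316523/10140856320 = -166.16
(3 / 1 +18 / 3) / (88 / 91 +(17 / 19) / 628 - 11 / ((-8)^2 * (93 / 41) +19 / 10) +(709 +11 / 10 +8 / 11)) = 32409322005060 / 2562932556497689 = 0.01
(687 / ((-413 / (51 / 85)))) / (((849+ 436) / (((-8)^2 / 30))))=-21984 / 13267625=-0.00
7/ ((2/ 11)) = 77/ 2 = 38.50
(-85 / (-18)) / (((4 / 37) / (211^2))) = 140018545 / 72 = 1944702.01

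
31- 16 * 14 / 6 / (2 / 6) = -81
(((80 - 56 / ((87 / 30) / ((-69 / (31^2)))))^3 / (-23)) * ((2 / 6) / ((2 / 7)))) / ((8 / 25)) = -127625991081164800000 / 1493527582037721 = -85452.72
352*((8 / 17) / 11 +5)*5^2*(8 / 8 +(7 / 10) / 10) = 807208 / 17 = 47482.82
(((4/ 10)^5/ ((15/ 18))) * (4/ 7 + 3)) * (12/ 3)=768/ 4375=0.18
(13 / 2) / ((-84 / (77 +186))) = -3419 / 168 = -20.35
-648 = -648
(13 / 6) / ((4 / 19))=247 / 24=10.29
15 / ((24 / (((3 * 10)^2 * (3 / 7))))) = 3375 / 14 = 241.07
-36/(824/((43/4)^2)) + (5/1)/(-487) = -8120647/1605152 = -5.06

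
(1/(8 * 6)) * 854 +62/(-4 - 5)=785/72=10.90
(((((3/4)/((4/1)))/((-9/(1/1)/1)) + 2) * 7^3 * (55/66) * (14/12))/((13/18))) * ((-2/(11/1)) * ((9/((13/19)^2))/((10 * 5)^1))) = -63.89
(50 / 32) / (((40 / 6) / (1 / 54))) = 5 / 1152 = 0.00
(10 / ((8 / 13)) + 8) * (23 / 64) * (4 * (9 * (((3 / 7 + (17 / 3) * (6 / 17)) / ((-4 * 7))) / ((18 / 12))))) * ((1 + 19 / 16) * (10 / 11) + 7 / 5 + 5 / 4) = -232227021 / 2759680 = -84.15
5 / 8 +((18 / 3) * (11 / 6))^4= 117133 / 8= 14641.62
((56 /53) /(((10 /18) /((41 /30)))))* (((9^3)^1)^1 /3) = 836892 /1325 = 631.62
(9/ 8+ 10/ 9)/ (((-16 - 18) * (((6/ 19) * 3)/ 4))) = -3059/ 11016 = -0.28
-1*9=-9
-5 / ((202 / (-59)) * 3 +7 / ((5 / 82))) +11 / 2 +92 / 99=6.38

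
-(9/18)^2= -1/4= -0.25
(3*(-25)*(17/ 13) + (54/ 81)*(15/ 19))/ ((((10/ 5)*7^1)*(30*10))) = -4819/ 207480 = -0.02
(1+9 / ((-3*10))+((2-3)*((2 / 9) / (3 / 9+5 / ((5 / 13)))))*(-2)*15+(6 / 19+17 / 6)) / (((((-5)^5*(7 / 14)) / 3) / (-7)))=17353 / 296875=0.06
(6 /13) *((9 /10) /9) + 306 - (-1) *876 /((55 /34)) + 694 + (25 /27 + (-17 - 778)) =2886095 /3861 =747.50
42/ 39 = 14/ 13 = 1.08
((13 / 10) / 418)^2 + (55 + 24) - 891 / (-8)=3326308319 / 17472400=190.38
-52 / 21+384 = 8012 / 21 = 381.52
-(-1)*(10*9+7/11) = 997/11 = 90.64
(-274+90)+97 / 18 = -3215 / 18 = -178.61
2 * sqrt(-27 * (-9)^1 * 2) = 18 * sqrt(6) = 44.09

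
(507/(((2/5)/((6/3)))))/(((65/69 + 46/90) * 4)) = 2623725/6016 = 436.12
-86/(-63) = 86/63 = 1.37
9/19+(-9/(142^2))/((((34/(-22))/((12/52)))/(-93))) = 39581397/84668636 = 0.47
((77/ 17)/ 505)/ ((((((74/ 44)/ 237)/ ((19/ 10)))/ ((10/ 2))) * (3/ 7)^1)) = 28.02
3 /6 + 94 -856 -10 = -1543 /2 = -771.50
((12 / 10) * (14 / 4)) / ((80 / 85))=357 / 80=4.46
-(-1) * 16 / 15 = 16 / 15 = 1.07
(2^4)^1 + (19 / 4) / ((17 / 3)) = 1145 / 68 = 16.84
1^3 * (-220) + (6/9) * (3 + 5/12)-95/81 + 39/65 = -176819/810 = -218.30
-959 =-959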